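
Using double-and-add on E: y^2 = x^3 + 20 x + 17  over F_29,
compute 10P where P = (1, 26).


k = 10 = 1010_2 (binary, LSB first: 0101)
Double-and-add from P = (1, 26):
  bit 0 = 0: acc unchanged = O
  bit 1 = 1: acc = O + (28, 5) = (28, 5)
  bit 2 = 0: acc unchanged = (28, 5)
  bit 3 = 1: acc = (28, 5) + (24, 13) = (10, 17)

10P = (10, 17)


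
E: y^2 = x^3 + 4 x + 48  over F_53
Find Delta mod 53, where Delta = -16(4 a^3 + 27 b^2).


4 a^3 + 27 b^2 = 4*4^3 + 27*48^2 = 256 + 62208 = 62464
Delta = -16 * (62464) = -999424
Delta mod 53 = 50

Delta = 50 (mod 53)


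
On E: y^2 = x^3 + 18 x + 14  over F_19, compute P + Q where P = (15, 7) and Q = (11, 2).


P != Q, so use the chord formula.
s = (y2 - y1) / (x2 - x1) = (14) / (15) mod 19 = 6
x3 = s^2 - x1 - x2 mod 19 = 6^2 - 15 - 11 = 10
y3 = s (x1 - x3) - y1 mod 19 = 6 * (15 - 10) - 7 = 4

P + Q = (10, 4)


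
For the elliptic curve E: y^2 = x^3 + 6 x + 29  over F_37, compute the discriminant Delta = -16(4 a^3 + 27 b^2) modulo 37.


4 a^3 + 27 b^2 = 4*6^3 + 27*29^2 = 864 + 22707 = 23571
Delta = -16 * (23571) = -377136
Delta mod 37 = 5

Delta = 5 (mod 37)


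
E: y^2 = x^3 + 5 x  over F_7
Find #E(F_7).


For each x in F_7, count y with y^2 = x^3 + 5 x + 0 mod 7:
  x = 0: RHS = 0, y in [0]  -> 1 point(s)
  x = 2: RHS = 4, y in [2, 5]  -> 2 point(s)
  x = 3: RHS = 0, y in [0]  -> 1 point(s)
  x = 4: RHS = 0, y in [0]  -> 1 point(s)
  x = 6: RHS = 1, y in [1, 6]  -> 2 point(s)
Affine points: 7. Add the point at infinity: total = 8.

#E(F_7) = 8


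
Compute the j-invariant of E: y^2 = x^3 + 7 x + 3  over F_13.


Delta = -16(4 a^3 + 27 b^2) mod 13 = 4
-1728 * (4 a)^3 = -1728 * (4*7)^3 mod 13 = 8
j = 8 * 4^(-1) mod 13 = 2

j = 2 (mod 13)


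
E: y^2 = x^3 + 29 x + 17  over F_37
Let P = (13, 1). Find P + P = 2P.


Doubling: s = (3 x1^2 + a) / (2 y1)
s = (3*13^2 + 29) / (2*1) mod 37 = 9
x3 = s^2 - 2 x1 mod 37 = 9^2 - 2*13 = 18
y3 = s (x1 - x3) - y1 mod 37 = 9 * (13 - 18) - 1 = 28

2P = (18, 28)


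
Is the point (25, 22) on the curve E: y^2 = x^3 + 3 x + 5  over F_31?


Check whether y^2 = x^3 + 3 x + 5 (mod 31) for (x, y) = (25, 22).
LHS: y^2 = 22^2 mod 31 = 19
RHS: x^3 + 3 x + 5 = 25^3 + 3*25 + 5 mod 31 = 19
LHS = RHS

Yes, on the curve


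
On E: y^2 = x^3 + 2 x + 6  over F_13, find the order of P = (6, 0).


Compute successive multiples of P until we hit O:
  1P = (6, 0)
  2P = O

ord(P) = 2


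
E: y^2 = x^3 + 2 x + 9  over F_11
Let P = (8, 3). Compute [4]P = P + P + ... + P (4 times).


k = 4 = 100_2 (binary, LSB first: 001)
Double-and-add from P = (8, 3):
  bit 0 = 0: acc unchanged = O
  bit 1 = 0: acc unchanged = O
  bit 2 = 1: acc = O + (8, 8) = (8, 8)

4P = (8, 8)


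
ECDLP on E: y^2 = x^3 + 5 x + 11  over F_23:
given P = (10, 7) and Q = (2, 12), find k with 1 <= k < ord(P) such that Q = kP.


Enumerate multiples of P until we hit Q = (2, 12):
  1P = (10, 7)
  2P = (6, 21)
  3P = (2, 11)
  4P = (17, 8)
  5P = (4, 7)
  6P = (9, 16)
  7P = (16, 1)
  8P = (21, 4)
  9P = (5, 0)
  10P = (21, 19)
  11P = (16, 22)
  12P = (9, 7)
  13P = (4, 16)
  14P = (17, 15)
  15P = (2, 12)
Match found at i = 15.

k = 15


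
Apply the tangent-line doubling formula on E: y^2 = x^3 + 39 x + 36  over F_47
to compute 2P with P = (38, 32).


Doubling: s = (3 x1^2 + a) / (2 y1)
s = (3*38^2 + 39) / (2*32) mod 47 = 0
x3 = s^2 - 2 x1 mod 47 = 0^2 - 2*38 = 18
y3 = s (x1 - x3) - y1 mod 47 = 0 * (38 - 18) - 32 = 15

2P = (18, 15)


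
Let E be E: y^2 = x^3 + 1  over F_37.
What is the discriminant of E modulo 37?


4 a^3 + 27 b^2 = 4*0^3 + 27*1^2 = 0 + 27 = 27
Delta = -16 * (27) = -432
Delta mod 37 = 12

Delta = 12 (mod 37)


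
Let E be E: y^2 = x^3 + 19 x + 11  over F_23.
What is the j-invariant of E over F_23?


Delta = -16(4 a^3 + 27 b^2) mod 23 = 9
-1728 * (4 a)^3 = -1728 * (4*19)^3 mod 23 = 6
j = 6 * 9^(-1) mod 23 = 16

j = 16 (mod 23)


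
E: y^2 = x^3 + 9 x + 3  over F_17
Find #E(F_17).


For each x in F_17, count y with y^2 = x^3 + 9 x + 3 mod 17:
  x = 1: RHS = 13, y in [8, 9]  -> 2 point(s)
  x = 4: RHS = 1, y in [1, 16]  -> 2 point(s)
  x = 6: RHS = 1, y in [1, 16]  -> 2 point(s)
  x = 7: RHS = 1, y in [1, 16]  -> 2 point(s)
  x = 8: RHS = 9, y in [3, 14]  -> 2 point(s)
  x = 14: RHS = 0, y in [0]  -> 1 point(s)
Affine points: 11. Add the point at infinity: total = 12.

#E(F_17) = 12


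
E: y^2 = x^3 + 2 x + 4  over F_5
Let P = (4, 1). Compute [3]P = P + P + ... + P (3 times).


k = 3 = 11_2 (binary, LSB first: 11)
Double-and-add from P = (4, 1):
  bit 0 = 1: acc = O + (4, 1) = (4, 1)
  bit 1 = 1: acc = (4, 1) + (2, 4) = (0, 3)

3P = (0, 3)


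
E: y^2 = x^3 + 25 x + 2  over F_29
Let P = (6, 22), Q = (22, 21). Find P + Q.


P != Q, so use the chord formula.
s = (y2 - y1) / (x2 - x1) = (28) / (16) mod 29 = 9
x3 = s^2 - x1 - x2 mod 29 = 9^2 - 6 - 22 = 24
y3 = s (x1 - x3) - y1 mod 29 = 9 * (6 - 24) - 22 = 19

P + Q = (24, 19)


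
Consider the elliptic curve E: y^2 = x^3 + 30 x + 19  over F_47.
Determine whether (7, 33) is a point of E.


Check whether y^2 = x^3 + 30 x + 19 (mod 47) for (x, y) = (7, 33).
LHS: y^2 = 33^2 mod 47 = 8
RHS: x^3 + 30 x + 19 = 7^3 + 30*7 + 19 mod 47 = 8
LHS = RHS

Yes, on the curve


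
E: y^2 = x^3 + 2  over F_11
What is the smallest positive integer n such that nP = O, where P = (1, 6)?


Compute successive multiples of P until we hit O:
  1P = (1, 6)
  2P = (7, 9)
  3P = (6, 8)
  4P = (9, 4)
  5P = (10, 10)
  6P = (4, 0)
  7P = (10, 1)
  8P = (9, 7)
  ... (continuing to 12P)
  12P = O

ord(P) = 12


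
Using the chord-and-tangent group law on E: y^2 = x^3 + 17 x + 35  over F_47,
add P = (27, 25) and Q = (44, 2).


P != Q, so use the chord formula.
s = (y2 - y1) / (x2 - x1) = (24) / (17) mod 47 = 18
x3 = s^2 - x1 - x2 mod 47 = 18^2 - 27 - 44 = 18
y3 = s (x1 - x3) - y1 mod 47 = 18 * (27 - 18) - 25 = 43

P + Q = (18, 43)


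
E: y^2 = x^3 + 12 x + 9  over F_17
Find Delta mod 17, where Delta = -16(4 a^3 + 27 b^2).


4 a^3 + 27 b^2 = 4*12^3 + 27*9^2 = 6912 + 2187 = 9099
Delta = -16 * (9099) = -145584
Delta mod 17 = 4

Delta = 4 (mod 17)


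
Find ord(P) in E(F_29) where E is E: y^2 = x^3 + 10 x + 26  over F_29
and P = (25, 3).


Compute successive multiples of P until we hit O:
  1P = (25, 3)
  2P = (8, 26)
  3P = (18, 8)
  4P = (9, 27)
  5P = (19, 17)
  6P = (13, 27)
  7P = (24, 24)
  8P = (15, 19)
  ... (continuing to 27P)
  27P = O

ord(P) = 27


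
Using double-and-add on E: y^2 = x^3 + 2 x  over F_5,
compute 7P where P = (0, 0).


k = 7 = 111_2 (binary, LSB first: 111)
Double-and-add from P = (0, 0):
  bit 0 = 1: acc = O + (0, 0) = (0, 0)
  bit 1 = 1: acc = (0, 0) + O = (0, 0)
  bit 2 = 1: acc = (0, 0) + O = (0, 0)

7P = (0, 0)


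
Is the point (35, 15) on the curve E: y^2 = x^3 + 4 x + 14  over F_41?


Check whether y^2 = x^3 + 4 x + 14 (mod 41) for (x, y) = (35, 15).
LHS: y^2 = 15^2 mod 41 = 20
RHS: x^3 + 4 x + 14 = 35^3 + 4*35 + 14 mod 41 = 20
LHS = RHS

Yes, on the curve


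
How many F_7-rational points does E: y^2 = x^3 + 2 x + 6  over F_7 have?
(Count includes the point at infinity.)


For each x in F_7, count y with y^2 = x^3 + 2 x + 6 mod 7:
  x = 1: RHS = 2, y in [3, 4]  -> 2 point(s)
  x = 2: RHS = 4, y in [2, 5]  -> 2 point(s)
  x = 3: RHS = 4, y in [2, 5]  -> 2 point(s)
  x = 4: RHS = 1, y in [1, 6]  -> 2 point(s)
  x = 5: RHS = 1, y in [1, 6]  -> 2 point(s)
Affine points: 10. Add the point at infinity: total = 11.

#E(F_7) = 11


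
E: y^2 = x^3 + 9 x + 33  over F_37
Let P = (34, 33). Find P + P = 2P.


Doubling: s = (3 x1^2 + a) / (2 y1)
s = (3*34^2 + 9) / (2*33) mod 37 = 14
x3 = s^2 - 2 x1 mod 37 = 14^2 - 2*34 = 17
y3 = s (x1 - x3) - y1 mod 37 = 14 * (34 - 17) - 33 = 20

2P = (17, 20)


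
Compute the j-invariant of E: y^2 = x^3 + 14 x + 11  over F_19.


Delta = -16(4 a^3 + 27 b^2) mod 19 = 17
-1728 * (4 a)^3 = -1728 * (4*14)^3 mod 19 = 18
j = 18 * 17^(-1) mod 19 = 10

j = 10 (mod 19)


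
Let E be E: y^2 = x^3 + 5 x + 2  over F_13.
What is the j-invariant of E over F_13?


Delta = -16(4 a^3 + 27 b^2) mod 13 = 9
-1728 * (4 a)^3 = -1728 * (4*5)^3 mod 13 = 5
j = 5 * 9^(-1) mod 13 = 2

j = 2 (mod 13)


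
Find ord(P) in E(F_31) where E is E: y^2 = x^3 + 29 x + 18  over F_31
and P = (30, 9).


Compute successive multiples of P until we hit O:
  1P = (30, 9)
  2P = (22, 19)
  3P = (29, 13)
  4P = (19, 9)
  5P = (13, 22)
  6P = (8, 7)
  7P = (3, 16)
  8P = (3, 15)
  ... (continuing to 15P)
  15P = O

ord(P) = 15


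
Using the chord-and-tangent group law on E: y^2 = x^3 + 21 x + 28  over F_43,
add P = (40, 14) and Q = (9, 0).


P != Q, so use the chord formula.
s = (y2 - y1) / (x2 - x1) = (29) / (12) mod 43 = 6
x3 = s^2 - x1 - x2 mod 43 = 6^2 - 40 - 9 = 30
y3 = s (x1 - x3) - y1 mod 43 = 6 * (40 - 30) - 14 = 3

P + Q = (30, 3)


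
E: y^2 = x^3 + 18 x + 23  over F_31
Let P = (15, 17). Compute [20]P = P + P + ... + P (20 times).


k = 20 = 10100_2 (binary, LSB first: 00101)
Double-and-add from P = (15, 17):
  bit 0 = 0: acc unchanged = O
  bit 1 = 0: acc unchanged = O
  bit 2 = 1: acc = O + (23, 24) = (23, 24)
  bit 3 = 0: acc unchanged = (23, 24)
  bit 4 = 1: acc = (23, 24) + (30, 2) = (29, 17)

20P = (29, 17)


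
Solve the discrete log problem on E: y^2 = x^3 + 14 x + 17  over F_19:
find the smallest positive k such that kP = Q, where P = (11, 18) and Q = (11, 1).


Enumerate multiples of P until we hit Q = (11, 1):
  1P = (11, 18)
  2P = (4, 2)
  3P = (10, 6)
  4P = (9, 6)
  5P = (16, 9)
  6P = (15, 12)
  7P = (0, 13)
  8P = (17, 0)
  9P = (0, 6)
  10P = (15, 7)
  11P = (16, 10)
  12P = (9, 13)
  13P = (10, 13)
  14P = (4, 17)
  15P = (11, 1)
Match found at i = 15.

k = 15


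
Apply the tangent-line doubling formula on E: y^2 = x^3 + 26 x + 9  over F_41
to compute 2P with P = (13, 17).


Doubling: s = (3 x1^2 + a) / (2 y1)
s = (3*13^2 + 26) / (2*17) mod 41 = 0
x3 = s^2 - 2 x1 mod 41 = 0^2 - 2*13 = 15
y3 = s (x1 - x3) - y1 mod 41 = 0 * (13 - 15) - 17 = 24

2P = (15, 24)


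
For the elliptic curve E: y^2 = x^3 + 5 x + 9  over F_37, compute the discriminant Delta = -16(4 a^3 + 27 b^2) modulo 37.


4 a^3 + 27 b^2 = 4*5^3 + 27*9^2 = 500 + 2187 = 2687
Delta = -16 * (2687) = -42992
Delta mod 37 = 2

Delta = 2 (mod 37)


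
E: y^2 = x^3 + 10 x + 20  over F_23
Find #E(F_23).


For each x in F_23, count y with y^2 = x^3 + 10 x + 20 mod 23:
  x = 1: RHS = 8, y in [10, 13]  -> 2 point(s)
  x = 2: RHS = 2, y in [5, 18]  -> 2 point(s)
  x = 3: RHS = 8, y in [10, 13]  -> 2 point(s)
  x = 4: RHS = 9, y in [3, 20]  -> 2 point(s)
  x = 10: RHS = 16, y in [4, 19]  -> 2 point(s)
  x = 11: RHS = 12, y in [9, 14]  -> 2 point(s)
  x = 13: RHS = 1, y in [1, 22]  -> 2 point(s)
  x = 14: RHS = 6, y in [11, 12]  -> 2 point(s)
  x = 15: RHS = 3, y in [7, 16]  -> 2 point(s)
  x = 18: RHS = 6, y in [11, 12]  -> 2 point(s)
  x = 19: RHS = 8, y in [10, 13]  -> 2 point(s)
  x = 20: RHS = 9, y in [3, 20]  -> 2 point(s)
  x = 22: RHS = 9, y in [3, 20]  -> 2 point(s)
Affine points: 26. Add the point at infinity: total = 27.

#E(F_23) = 27


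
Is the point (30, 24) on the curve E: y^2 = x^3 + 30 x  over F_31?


Check whether y^2 = x^3 + 30 x + 0 (mod 31) for (x, y) = (30, 24).
LHS: y^2 = 24^2 mod 31 = 18
RHS: x^3 + 30 x + 0 = 30^3 + 30*30 + 0 mod 31 = 0
LHS != RHS

No, not on the curve


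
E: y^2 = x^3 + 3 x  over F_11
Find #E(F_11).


For each x in F_11, count y with y^2 = x^3 + 3 x + 0 mod 11:
  x = 0: RHS = 0, y in [0]  -> 1 point(s)
  x = 1: RHS = 4, y in [2, 9]  -> 2 point(s)
  x = 2: RHS = 3, y in [5, 6]  -> 2 point(s)
  x = 3: RHS = 3, y in [5, 6]  -> 2 point(s)
  x = 6: RHS = 3, y in [5, 6]  -> 2 point(s)
  x = 7: RHS = 1, y in [1, 10]  -> 2 point(s)
Affine points: 11. Add the point at infinity: total = 12.

#E(F_11) = 12


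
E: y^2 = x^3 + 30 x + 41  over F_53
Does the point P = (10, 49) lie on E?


Check whether y^2 = x^3 + 30 x + 41 (mod 53) for (x, y) = (10, 49).
LHS: y^2 = 49^2 mod 53 = 16
RHS: x^3 + 30 x + 41 = 10^3 + 30*10 + 41 mod 53 = 16
LHS = RHS

Yes, on the curve


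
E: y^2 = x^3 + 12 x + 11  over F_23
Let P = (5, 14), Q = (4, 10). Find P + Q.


P != Q, so use the chord formula.
s = (y2 - y1) / (x2 - x1) = (19) / (22) mod 23 = 4
x3 = s^2 - x1 - x2 mod 23 = 4^2 - 5 - 4 = 7
y3 = s (x1 - x3) - y1 mod 23 = 4 * (5 - 7) - 14 = 1

P + Q = (7, 1)


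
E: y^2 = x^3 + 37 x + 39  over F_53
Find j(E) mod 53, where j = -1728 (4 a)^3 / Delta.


Delta = -16(4 a^3 + 27 b^2) mod 53 = 28
-1728 * (4 a)^3 = -1728 * (4*37)^3 mod 53 = 33
j = 33 * 28^(-1) mod 53 = 22

j = 22 (mod 53)


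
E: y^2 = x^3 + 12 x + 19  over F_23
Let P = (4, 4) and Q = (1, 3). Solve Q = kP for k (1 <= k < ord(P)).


Enumerate multiples of P until we hit Q = (1, 3):
  1P = (4, 4)
  2P = (8, 12)
  3P = (15, 20)
  4P = (16, 12)
  5P = (6, 10)
  6P = (22, 11)
  7P = (10, 9)
  8P = (18, 15)
  9P = (13, 7)
  10P = (1, 20)
  11P = (3, 6)
  12P = (20, 5)
  13P = (7, 3)
  14P = (7, 20)
  15P = (20, 18)
  16P = (3, 17)
  17P = (1, 3)
Match found at i = 17.

k = 17


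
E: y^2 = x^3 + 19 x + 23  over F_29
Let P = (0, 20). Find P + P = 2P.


Doubling: s = (3 x1^2 + a) / (2 y1)
s = (3*0^2 + 19) / (2*20) mod 29 = 7
x3 = s^2 - 2 x1 mod 29 = 7^2 - 2*0 = 20
y3 = s (x1 - x3) - y1 mod 29 = 7 * (0 - 20) - 20 = 14

2P = (20, 14)


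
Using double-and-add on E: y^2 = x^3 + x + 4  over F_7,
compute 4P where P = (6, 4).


k = 4 = 100_2 (binary, LSB first: 001)
Double-and-add from P = (6, 4):
  bit 0 = 0: acc unchanged = O
  bit 1 = 0: acc unchanged = O
  bit 2 = 1: acc = O + (6, 3) = (6, 3)

4P = (6, 3)


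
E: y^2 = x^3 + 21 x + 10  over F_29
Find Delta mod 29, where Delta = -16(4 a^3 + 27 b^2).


4 a^3 + 27 b^2 = 4*21^3 + 27*10^2 = 37044 + 2700 = 39744
Delta = -16 * (39744) = -635904
Delta mod 29 = 8

Delta = 8 (mod 29)


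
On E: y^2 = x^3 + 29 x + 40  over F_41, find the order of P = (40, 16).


Compute successive multiples of P until we hit O:
  1P = (40, 16)
  2P = (3, 21)
  3P = (38, 7)
  4P = (14, 19)
  5P = (10, 31)
  6P = (22, 16)
  7P = (20, 25)
  8P = (18, 11)
  ... (continuing to 50P)
  50P = O

ord(P) = 50


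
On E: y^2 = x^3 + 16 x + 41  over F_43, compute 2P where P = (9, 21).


Doubling: s = (3 x1^2 + a) / (2 y1)
s = (3*9^2 + 16) / (2*21) mod 43 = 42
x3 = s^2 - 2 x1 mod 43 = 42^2 - 2*9 = 26
y3 = s (x1 - x3) - y1 mod 43 = 42 * (9 - 26) - 21 = 39

2P = (26, 39)


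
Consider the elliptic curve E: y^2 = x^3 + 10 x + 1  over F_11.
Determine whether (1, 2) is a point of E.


Check whether y^2 = x^3 + 10 x + 1 (mod 11) for (x, y) = (1, 2).
LHS: y^2 = 2^2 mod 11 = 4
RHS: x^3 + 10 x + 1 = 1^3 + 10*1 + 1 mod 11 = 1
LHS != RHS

No, not on the curve


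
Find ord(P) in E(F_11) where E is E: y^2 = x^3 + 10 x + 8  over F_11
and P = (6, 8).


Compute successive multiples of P until we hit O:
  1P = (6, 8)
  2P = (2, 5)
  3P = (7, 5)
  4P = (7, 6)
  5P = (2, 6)
  6P = (6, 3)
  7P = O

ord(P) = 7


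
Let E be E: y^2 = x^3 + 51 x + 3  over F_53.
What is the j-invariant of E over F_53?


Delta = -16(4 a^3 + 27 b^2) mod 53 = 16
-1728 * (4 a)^3 = -1728 * (4*51)^3 mod 53 = 7
j = 7 * 16^(-1) mod 53 = 17

j = 17 (mod 53)


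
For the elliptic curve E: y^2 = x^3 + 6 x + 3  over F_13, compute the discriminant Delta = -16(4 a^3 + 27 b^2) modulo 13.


4 a^3 + 27 b^2 = 4*6^3 + 27*3^2 = 864 + 243 = 1107
Delta = -16 * (1107) = -17712
Delta mod 13 = 7

Delta = 7 (mod 13)


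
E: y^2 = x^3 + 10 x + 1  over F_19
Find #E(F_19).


For each x in F_19, count y with y^2 = x^3 + 10 x + 1 mod 19:
  x = 0: RHS = 1, y in [1, 18]  -> 2 point(s)
  x = 3: RHS = 1, y in [1, 18]  -> 2 point(s)
  x = 5: RHS = 5, y in [9, 10]  -> 2 point(s)
  x = 6: RHS = 11, y in [7, 12]  -> 2 point(s)
  x = 8: RHS = 4, y in [2, 17]  -> 2 point(s)
  x = 11: RHS = 17, y in [6, 13]  -> 2 point(s)
  x = 12: RHS = 6, y in [5, 14]  -> 2 point(s)
  x = 14: RHS = 16, y in [4, 15]  -> 2 point(s)
  x = 15: RHS = 11, y in [7, 12]  -> 2 point(s)
  x = 16: RHS = 1, y in [1, 18]  -> 2 point(s)
  x = 17: RHS = 11, y in [7, 12]  -> 2 point(s)
  x = 18: RHS = 9, y in [3, 16]  -> 2 point(s)
Affine points: 24. Add the point at infinity: total = 25.

#E(F_19) = 25


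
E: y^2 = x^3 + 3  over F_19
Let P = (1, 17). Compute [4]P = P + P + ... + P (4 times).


k = 4 = 100_2 (binary, LSB first: 001)
Double-and-add from P = (1, 17):
  bit 0 = 0: acc unchanged = O
  bit 1 = 0: acc unchanged = O
  bit 2 = 1: acc = O + (7, 2) = (7, 2)

4P = (7, 2)


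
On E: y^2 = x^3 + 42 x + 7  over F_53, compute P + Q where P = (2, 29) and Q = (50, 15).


P != Q, so use the chord formula.
s = (y2 - y1) / (x2 - x1) = (39) / (48) mod 53 = 24
x3 = s^2 - x1 - x2 mod 53 = 24^2 - 2 - 50 = 47
y3 = s (x1 - x3) - y1 mod 53 = 24 * (2 - 47) - 29 = 4

P + Q = (47, 4)


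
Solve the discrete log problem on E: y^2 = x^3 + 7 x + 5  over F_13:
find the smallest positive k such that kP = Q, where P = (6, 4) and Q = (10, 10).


Enumerate multiples of P until we hit Q = (10, 10):
  1P = (6, 4)
  2P = (10, 10)
Match found at i = 2.

k = 2


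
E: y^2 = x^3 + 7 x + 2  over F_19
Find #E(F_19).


For each x in F_19, count y with y^2 = x^3 + 7 x + 2 mod 19:
  x = 2: RHS = 5, y in [9, 10]  -> 2 point(s)
  x = 8: RHS = 0, y in [0]  -> 1 point(s)
  x = 11: RHS = 4, y in [2, 17]  -> 2 point(s)
  x = 12: RHS = 9, y in [3, 16]  -> 2 point(s)
  x = 15: RHS = 5, y in [9, 10]  -> 2 point(s)
  x = 16: RHS = 11, y in [7, 12]  -> 2 point(s)
Affine points: 11. Add the point at infinity: total = 12.

#E(F_19) = 12


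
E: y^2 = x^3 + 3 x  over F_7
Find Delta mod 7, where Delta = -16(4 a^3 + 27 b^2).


4 a^3 + 27 b^2 = 4*3^3 + 27*0^2 = 108 + 0 = 108
Delta = -16 * (108) = -1728
Delta mod 7 = 1

Delta = 1 (mod 7)


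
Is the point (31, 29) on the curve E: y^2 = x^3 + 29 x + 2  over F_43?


Check whether y^2 = x^3 + 29 x + 2 (mod 43) for (x, y) = (31, 29).
LHS: y^2 = 29^2 mod 43 = 24
RHS: x^3 + 29 x + 2 = 31^3 + 29*31 + 2 mod 43 = 33
LHS != RHS

No, not on the curve


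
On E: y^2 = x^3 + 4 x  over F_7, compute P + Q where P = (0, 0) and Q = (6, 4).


P != Q, so use the chord formula.
s = (y2 - y1) / (x2 - x1) = (4) / (6) mod 7 = 3
x3 = s^2 - x1 - x2 mod 7 = 3^2 - 0 - 6 = 3
y3 = s (x1 - x3) - y1 mod 7 = 3 * (0 - 3) - 0 = 5

P + Q = (3, 5)


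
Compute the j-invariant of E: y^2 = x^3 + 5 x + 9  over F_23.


Delta = -16(4 a^3 + 27 b^2) mod 23 = 18
-1728 * (4 a)^3 = -1728 * (4*5)^3 mod 23 = 12
j = 12 * 18^(-1) mod 23 = 16

j = 16 (mod 23)


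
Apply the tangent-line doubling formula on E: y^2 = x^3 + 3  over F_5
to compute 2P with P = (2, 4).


Doubling: s = (3 x1^2 + a) / (2 y1)
s = (3*2^2 + 0) / (2*4) mod 5 = 4
x3 = s^2 - 2 x1 mod 5 = 4^2 - 2*2 = 2
y3 = s (x1 - x3) - y1 mod 5 = 4 * (2 - 2) - 4 = 1

2P = (2, 1)


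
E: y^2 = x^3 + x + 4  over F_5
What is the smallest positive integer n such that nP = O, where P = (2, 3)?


Compute successive multiples of P until we hit O:
  1P = (2, 3)
  2P = (0, 3)
  3P = (3, 2)
  4P = (1, 1)
  5P = (1, 4)
  6P = (3, 3)
  7P = (0, 2)
  8P = (2, 2)
  ... (continuing to 9P)
  9P = O

ord(P) = 9


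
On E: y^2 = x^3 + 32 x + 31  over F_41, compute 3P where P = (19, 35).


k = 3 = 11_2 (binary, LSB first: 11)
Double-and-add from P = (19, 35):
  bit 0 = 1: acc = O + (19, 35) = (19, 35)
  bit 1 = 1: acc = (19, 35) + (8, 26) = (35, 19)

3P = (35, 19)


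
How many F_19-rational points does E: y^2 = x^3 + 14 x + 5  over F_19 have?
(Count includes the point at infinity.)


For each x in F_19, count y with y^2 = x^3 + 14 x + 5 mod 19:
  x = 0: RHS = 5, y in [9, 10]  -> 2 point(s)
  x = 1: RHS = 1, y in [1, 18]  -> 2 point(s)
  x = 3: RHS = 17, y in [6, 13]  -> 2 point(s)
  x = 4: RHS = 11, y in [7, 12]  -> 2 point(s)
  x = 6: RHS = 1, y in [1, 18]  -> 2 point(s)
  x = 7: RHS = 9, y in [3, 16]  -> 2 point(s)
  x = 9: RHS = 5, y in [9, 10]  -> 2 point(s)
  x = 10: RHS = 5, y in [9, 10]  -> 2 point(s)
  x = 12: RHS = 1, y in [1, 18]  -> 2 point(s)
  x = 13: RHS = 9, y in [3, 16]  -> 2 point(s)
  x = 14: RHS = 0, y in [0]  -> 1 point(s)
  x = 17: RHS = 7, y in [8, 11]  -> 2 point(s)
  x = 18: RHS = 9, y in [3, 16]  -> 2 point(s)
Affine points: 25. Add the point at infinity: total = 26.

#E(F_19) = 26


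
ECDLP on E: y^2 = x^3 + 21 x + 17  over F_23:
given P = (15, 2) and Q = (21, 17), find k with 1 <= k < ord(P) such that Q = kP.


Enumerate multiples of P until we hit Q = (21, 17):
  1P = (15, 2)
  2P = (1, 19)
  3P = (10, 10)
  4P = (7, 22)
  5P = (13, 16)
  6P = (21, 17)
Match found at i = 6.

k = 6


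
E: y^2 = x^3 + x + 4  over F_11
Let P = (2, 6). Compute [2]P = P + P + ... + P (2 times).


k = 2 = 10_2 (binary, LSB first: 01)
Double-and-add from P = (2, 6):
  bit 0 = 0: acc unchanged = O
  bit 1 = 1: acc = O + (0, 9) = (0, 9)

2P = (0, 9)


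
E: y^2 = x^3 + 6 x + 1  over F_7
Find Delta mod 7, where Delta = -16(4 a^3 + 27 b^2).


4 a^3 + 27 b^2 = 4*6^3 + 27*1^2 = 864 + 27 = 891
Delta = -16 * (891) = -14256
Delta mod 7 = 3

Delta = 3 (mod 7)


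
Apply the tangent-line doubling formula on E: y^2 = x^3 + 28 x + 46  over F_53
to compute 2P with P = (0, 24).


Doubling: s = (3 x1^2 + a) / (2 y1)
s = (3*0^2 + 28) / (2*24) mod 53 = 5
x3 = s^2 - 2 x1 mod 53 = 5^2 - 2*0 = 25
y3 = s (x1 - x3) - y1 mod 53 = 5 * (0 - 25) - 24 = 10

2P = (25, 10)


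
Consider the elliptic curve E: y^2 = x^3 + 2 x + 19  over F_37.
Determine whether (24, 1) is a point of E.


Check whether y^2 = x^3 + 2 x + 19 (mod 37) for (x, y) = (24, 1).
LHS: y^2 = 1^2 mod 37 = 1
RHS: x^3 + 2 x + 19 = 24^3 + 2*24 + 19 mod 37 = 16
LHS != RHS

No, not on the curve


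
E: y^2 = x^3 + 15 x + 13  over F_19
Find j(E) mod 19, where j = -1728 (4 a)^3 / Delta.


Delta = -16(4 a^3 + 27 b^2) mod 19 = 1
-1728 * (4 a)^3 = -1728 * (4*15)^3 mod 19 = 8
j = 8 * 1^(-1) mod 19 = 8

j = 8 (mod 19)


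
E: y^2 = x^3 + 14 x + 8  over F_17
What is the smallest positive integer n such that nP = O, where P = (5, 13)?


Compute successive multiples of P until we hit O:
  1P = (5, 13)
  2P = (3, 3)
  3P = (0, 12)
  4P = (10, 3)
  5P = (6, 6)
  6P = (4, 14)
  7P = (9, 8)
  8P = (12, 0)
  ... (continuing to 16P)
  16P = O

ord(P) = 16


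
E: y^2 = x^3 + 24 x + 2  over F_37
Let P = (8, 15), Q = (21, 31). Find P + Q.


P != Q, so use the chord formula.
s = (y2 - y1) / (x2 - x1) = (16) / (13) mod 37 = 24
x3 = s^2 - x1 - x2 mod 37 = 24^2 - 8 - 21 = 29
y3 = s (x1 - x3) - y1 mod 37 = 24 * (8 - 29) - 15 = 36

P + Q = (29, 36)


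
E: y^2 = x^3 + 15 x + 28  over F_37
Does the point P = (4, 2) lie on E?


Check whether y^2 = x^3 + 15 x + 28 (mod 37) for (x, y) = (4, 2).
LHS: y^2 = 2^2 mod 37 = 4
RHS: x^3 + 15 x + 28 = 4^3 + 15*4 + 28 mod 37 = 4
LHS = RHS

Yes, on the curve


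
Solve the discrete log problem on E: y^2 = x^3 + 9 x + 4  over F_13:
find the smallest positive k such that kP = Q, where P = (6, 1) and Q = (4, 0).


Enumerate multiples of P until we hit Q = (4, 0):
  1P = (6, 1)
  2P = (1, 12)
  3P = (2, 11)
  4P = (8, 4)
  5P = (11, 11)
  6P = (0, 11)
  7P = (4, 0)
Match found at i = 7.

k = 7


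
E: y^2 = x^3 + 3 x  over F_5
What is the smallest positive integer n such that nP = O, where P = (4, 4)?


Compute successive multiples of P until we hit O:
  1P = (4, 4)
  2P = (1, 2)
  3P = (1, 3)
  4P = (4, 1)
  5P = O

ord(P) = 5


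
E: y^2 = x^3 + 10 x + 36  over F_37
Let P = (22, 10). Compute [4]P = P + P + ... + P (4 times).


k = 4 = 100_2 (binary, LSB first: 001)
Double-and-add from P = (22, 10):
  bit 0 = 0: acc unchanged = O
  bit 1 = 0: acc unchanged = O
  bit 2 = 1: acc = O + (15, 34) = (15, 34)

4P = (15, 34)


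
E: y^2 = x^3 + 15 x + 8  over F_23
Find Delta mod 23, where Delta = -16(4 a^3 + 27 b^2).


4 a^3 + 27 b^2 = 4*15^3 + 27*8^2 = 13500 + 1728 = 15228
Delta = -16 * (15228) = -243648
Delta mod 23 = 14

Delta = 14 (mod 23)


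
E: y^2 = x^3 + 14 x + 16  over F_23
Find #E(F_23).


For each x in F_23, count y with y^2 = x^3 + 14 x + 16 mod 23:
  x = 0: RHS = 16, y in [4, 19]  -> 2 point(s)
  x = 1: RHS = 8, y in [10, 13]  -> 2 point(s)
  x = 2: RHS = 6, y in [11, 12]  -> 2 point(s)
  x = 3: RHS = 16, y in [4, 19]  -> 2 point(s)
  x = 5: RHS = 4, y in [2, 21]  -> 2 point(s)
  x = 10: RHS = 6, y in [11, 12]  -> 2 point(s)
  x = 11: RHS = 6, y in [11, 12]  -> 2 point(s)
  x = 12: RHS = 3, y in [7, 16]  -> 2 point(s)
  x = 13: RHS = 3, y in [7, 16]  -> 2 point(s)
  x = 14: RHS = 12, y in [9, 14]  -> 2 point(s)
  x = 15: RHS = 13, y in [6, 17]  -> 2 point(s)
  x = 16: RHS = 12, y in [9, 14]  -> 2 point(s)
  x = 20: RHS = 16, y in [4, 19]  -> 2 point(s)
  x = 21: RHS = 3, y in [7, 16]  -> 2 point(s)
  x = 22: RHS = 1, y in [1, 22]  -> 2 point(s)
Affine points: 30. Add the point at infinity: total = 31.

#E(F_23) = 31


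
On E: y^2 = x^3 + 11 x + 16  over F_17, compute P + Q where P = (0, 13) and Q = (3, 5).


P != Q, so use the chord formula.
s = (y2 - y1) / (x2 - x1) = (9) / (3) mod 17 = 3
x3 = s^2 - x1 - x2 mod 17 = 3^2 - 0 - 3 = 6
y3 = s (x1 - x3) - y1 mod 17 = 3 * (0 - 6) - 13 = 3

P + Q = (6, 3)


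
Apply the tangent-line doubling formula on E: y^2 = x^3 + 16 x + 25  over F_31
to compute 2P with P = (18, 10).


Doubling: s = (3 x1^2 + a) / (2 y1)
s = (3*18^2 + 16) / (2*10) mod 31 = 6
x3 = s^2 - 2 x1 mod 31 = 6^2 - 2*18 = 0
y3 = s (x1 - x3) - y1 mod 31 = 6 * (18 - 0) - 10 = 5

2P = (0, 5)


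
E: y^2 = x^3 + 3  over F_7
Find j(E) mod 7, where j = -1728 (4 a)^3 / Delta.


Delta = -16(4 a^3 + 27 b^2) mod 7 = 4
-1728 * (4 a)^3 = -1728 * (4*0)^3 mod 7 = 0
j = 0 * 4^(-1) mod 7 = 0

j = 0 (mod 7)


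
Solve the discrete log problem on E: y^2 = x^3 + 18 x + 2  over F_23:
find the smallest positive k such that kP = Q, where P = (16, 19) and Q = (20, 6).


Enumerate multiples of P until we hit Q = (20, 6):
  1P = (16, 19)
  2P = (20, 6)
Match found at i = 2.

k = 2


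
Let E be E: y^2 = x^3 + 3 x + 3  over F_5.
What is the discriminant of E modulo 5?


4 a^3 + 27 b^2 = 4*3^3 + 27*3^2 = 108 + 243 = 351
Delta = -16 * (351) = -5616
Delta mod 5 = 4

Delta = 4 (mod 5)


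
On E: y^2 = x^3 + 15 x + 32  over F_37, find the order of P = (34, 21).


Compute successive multiples of P until we hit O:
  1P = (34, 21)
  2P = (7, 6)
  3P = (26, 4)
  4P = (11, 14)
  5P = (20, 9)
  6P = (23, 36)
  7P = (21, 5)
  8P = (3, 20)
  ... (continuing to 35P)
  35P = O

ord(P) = 35


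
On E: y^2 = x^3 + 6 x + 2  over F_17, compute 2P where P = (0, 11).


k = 2 = 10_2 (binary, LSB first: 01)
Double-and-add from P = (0, 11):
  bit 0 = 0: acc unchanged = O
  bit 1 = 1: acc = O + (13, 4) = (13, 4)

2P = (13, 4)


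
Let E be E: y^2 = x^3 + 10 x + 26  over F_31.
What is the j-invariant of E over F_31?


Delta = -16(4 a^3 + 27 b^2) mod 31 = 3
-1728 * (4 a)^3 = -1728 * (4*10)^3 mod 31 = 4
j = 4 * 3^(-1) mod 31 = 22

j = 22 (mod 31)


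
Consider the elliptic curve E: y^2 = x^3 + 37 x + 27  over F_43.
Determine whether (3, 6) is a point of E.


Check whether y^2 = x^3 + 37 x + 27 (mod 43) for (x, y) = (3, 6).
LHS: y^2 = 6^2 mod 43 = 36
RHS: x^3 + 37 x + 27 = 3^3 + 37*3 + 27 mod 43 = 36
LHS = RHS

Yes, on the curve


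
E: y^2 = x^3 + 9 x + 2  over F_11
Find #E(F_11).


For each x in F_11, count y with y^2 = x^3 + 9 x + 2 mod 11:
  x = 1: RHS = 1, y in [1, 10]  -> 2 point(s)
  x = 3: RHS = 1, y in [1, 10]  -> 2 point(s)
  x = 4: RHS = 3, y in [5, 6]  -> 2 point(s)
  x = 7: RHS = 1, y in [1, 10]  -> 2 point(s)
  x = 8: RHS = 3, y in [5, 6]  -> 2 point(s)
  x = 9: RHS = 9, y in [3, 8]  -> 2 point(s)
  x = 10: RHS = 3, y in [5, 6]  -> 2 point(s)
Affine points: 14. Add the point at infinity: total = 15.

#E(F_11) = 15


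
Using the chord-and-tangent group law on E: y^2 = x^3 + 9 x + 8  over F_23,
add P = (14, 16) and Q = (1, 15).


P != Q, so use the chord formula.
s = (y2 - y1) / (x2 - x1) = (22) / (10) mod 23 = 16
x3 = s^2 - x1 - x2 mod 23 = 16^2 - 14 - 1 = 11
y3 = s (x1 - x3) - y1 mod 23 = 16 * (14 - 11) - 16 = 9

P + Q = (11, 9)


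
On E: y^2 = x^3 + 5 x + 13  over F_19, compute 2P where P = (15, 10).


Doubling: s = (3 x1^2 + a) / (2 y1)
s = (3*15^2 + 5) / (2*10) mod 19 = 15
x3 = s^2 - 2 x1 mod 19 = 15^2 - 2*15 = 5
y3 = s (x1 - x3) - y1 mod 19 = 15 * (15 - 5) - 10 = 7

2P = (5, 7)


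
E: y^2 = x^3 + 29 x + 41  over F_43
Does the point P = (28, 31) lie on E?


Check whether y^2 = x^3 + 29 x + 41 (mod 43) for (x, y) = (28, 31).
LHS: y^2 = 31^2 mod 43 = 15
RHS: x^3 + 29 x + 41 = 28^3 + 29*28 + 41 mod 43 = 15
LHS = RHS

Yes, on the curve


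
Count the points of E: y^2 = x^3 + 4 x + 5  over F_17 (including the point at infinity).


For each x in F_17, count y with y^2 = x^3 + 4 x + 5 mod 17:
  x = 2: RHS = 4, y in [2, 15]  -> 2 point(s)
  x = 4: RHS = 0, y in [0]  -> 1 point(s)
  x = 7: RHS = 2, y in [6, 11]  -> 2 point(s)
  x = 10: RHS = 8, y in [5, 12]  -> 2 point(s)
  x = 12: RHS = 13, y in [8, 9]  -> 2 point(s)
  x = 14: RHS = 0, y in [0]  -> 1 point(s)
  x = 16: RHS = 0, y in [0]  -> 1 point(s)
Affine points: 11. Add the point at infinity: total = 12.

#E(F_17) = 12


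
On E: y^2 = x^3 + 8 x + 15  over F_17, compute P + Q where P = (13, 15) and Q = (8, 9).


P != Q, so use the chord formula.
s = (y2 - y1) / (x2 - x1) = (11) / (12) mod 17 = 8
x3 = s^2 - x1 - x2 mod 17 = 8^2 - 13 - 8 = 9
y3 = s (x1 - x3) - y1 mod 17 = 8 * (13 - 9) - 15 = 0

P + Q = (9, 0)


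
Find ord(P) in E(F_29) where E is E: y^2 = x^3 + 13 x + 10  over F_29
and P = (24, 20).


Compute successive multiples of P until we hit O:
  1P = (24, 20)
  2P = (16, 15)
  3P = (27, 18)
  4P = (1, 13)
  5P = (11, 18)
  6P = (28, 24)
  7P = (7, 26)
  8P = (20, 11)
  ... (continuing to 27P)
  27P = O

ord(P) = 27


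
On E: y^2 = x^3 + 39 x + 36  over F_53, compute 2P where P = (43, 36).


Doubling: s = (3 x1^2 + a) / (2 y1)
s = (3*43^2 + 39) / (2*36) mod 53 = 29
x3 = s^2 - 2 x1 mod 53 = 29^2 - 2*43 = 13
y3 = s (x1 - x3) - y1 mod 53 = 29 * (43 - 13) - 36 = 39

2P = (13, 39)


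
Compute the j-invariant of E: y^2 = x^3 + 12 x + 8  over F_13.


Delta = -16(4 a^3 + 27 b^2) mod 13 = 2
-1728 * (4 a)^3 = -1728 * (4*12)^3 mod 13 = 1
j = 1 * 2^(-1) mod 13 = 7

j = 7 (mod 13)


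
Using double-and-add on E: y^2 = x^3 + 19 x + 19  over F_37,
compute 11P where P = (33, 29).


k = 11 = 1011_2 (binary, LSB first: 1101)
Double-and-add from P = (33, 29):
  bit 0 = 1: acc = O + (33, 29) = (33, 29)
  bit 1 = 1: acc = (33, 29) + (4, 23) = (26, 12)
  bit 2 = 0: acc unchanged = (26, 12)
  bit 3 = 1: acc = (26, 12) + (29, 13) = (15, 4)

11P = (15, 4)


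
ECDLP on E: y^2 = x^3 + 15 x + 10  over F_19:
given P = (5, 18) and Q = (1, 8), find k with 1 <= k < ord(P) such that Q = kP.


Enumerate multiples of P until we hit Q = (1, 8):
  1P = (5, 18)
  2P = (1, 11)
  3P = (3, 14)
  4P = (15, 0)
  5P = (3, 5)
  6P = (1, 8)
Match found at i = 6.

k = 6


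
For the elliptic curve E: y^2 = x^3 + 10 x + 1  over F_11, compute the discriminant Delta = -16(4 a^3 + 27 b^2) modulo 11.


4 a^3 + 27 b^2 = 4*10^3 + 27*1^2 = 4000 + 27 = 4027
Delta = -16 * (4027) = -64432
Delta mod 11 = 6

Delta = 6 (mod 11)


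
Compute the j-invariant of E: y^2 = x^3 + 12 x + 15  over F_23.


Delta = -16(4 a^3 + 27 b^2) mod 23 = 13
-1728 * (4 a)^3 = -1728 * (4*12)^3 mod 23 = 22
j = 22 * 13^(-1) mod 23 = 7

j = 7 (mod 23)


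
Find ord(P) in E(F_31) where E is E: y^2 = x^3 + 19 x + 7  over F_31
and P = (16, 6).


Compute successive multiples of P until we hit O:
  1P = (16, 6)
  2P = (0, 10)
  3P = (17, 2)
  4P = (14, 17)
  5P = (8, 12)
  6P = (25, 24)
  7P = (25, 7)
  8P = (8, 19)
  ... (continuing to 13P)
  13P = O

ord(P) = 13


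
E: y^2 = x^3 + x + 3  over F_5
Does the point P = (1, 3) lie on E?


Check whether y^2 = x^3 + 1 x + 3 (mod 5) for (x, y) = (1, 3).
LHS: y^2 = 3^2 mod 5 = 4
RHS: x^3 + 1 x + 3 = 1^3 + 1*1 + 3 mod 5 = 0
LHS != RHS

No, not on the curve


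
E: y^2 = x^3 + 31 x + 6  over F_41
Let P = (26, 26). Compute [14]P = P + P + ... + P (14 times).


k = 14 = 1110_2 (binary, LSB first: 0111)
Double-and-add from P = (26, 26):
  bit 0 = 0: acc unchanged = O
  bit 1 = 1: acc = O + (10, 2) = (10, 2)
  bit 2 = 1: acc = (10, 2) + (19, 22) = (22, 26)
  bit 3 = 1: acc = (22, 26) + (13, 33) = (39, 10)

14P = (39, 10)


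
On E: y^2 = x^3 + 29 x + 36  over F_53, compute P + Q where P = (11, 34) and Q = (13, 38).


P != Q, so use the chord formula.
s = (y2 - y1) / (x2 - x1) = (4) / (2) mod 53 = 2
x3 = s^2 - x1 - x2 mod 53 = 2^2 - 11 - 13 = 33
y3 = s (x1 - x3) - y1 mod 53 = 2 * (11 - 33) - 34 = 28

P + Q = (33, 28)


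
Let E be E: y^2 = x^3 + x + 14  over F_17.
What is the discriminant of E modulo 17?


4 a^3 + 27 b^2 = 4*1^3 + 27*14^2 = 4 + 5292 = 5296
Delta = -16 * (5296) = -84736
Delta mod 17 = 9

Delta = 9 (mod 17)


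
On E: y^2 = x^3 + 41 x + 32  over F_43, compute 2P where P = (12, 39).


Doubling: s = (3 x1^2 + a) / (2 y1)
s = (3*12^2 + 41) / (2*39) mod 43 = 0
x3 = s^2 - 2 x1 mod 43 = 0^2 - 2*12 = 19
y3 = s (x1 - x3) - y1 mod 43 = 0 * (12 - 19) - 39 = 4

2P = (19, 4)


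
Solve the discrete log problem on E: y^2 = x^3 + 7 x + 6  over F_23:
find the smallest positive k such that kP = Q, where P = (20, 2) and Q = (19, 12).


Enumerate multiples of P until we hit Q = (19, 12):
  1P = (20, 2)
  2P = (15, 6)
  3P = (19, 11)
  4P = (19, 12)
Match found at i = 4.

k = 4


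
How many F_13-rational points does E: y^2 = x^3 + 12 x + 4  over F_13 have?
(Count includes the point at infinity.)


For each x in F_13, count y with y^2 = x^3 + 12 x + 4 mod 13:
  x = 0: RHS = 4, y in [2, 11]  -> 2 point(s)
  x = 1: RHS = 4, y in [2, 11]  -> 2 point(s)
  x = 2: RHS = 10, y in [6, 7]  -> 2 point(s)
  x = 4: RHS = 12, y in [5, 8]  -> 2 point(s)
  x = 8: RHS = 1, y in [1, 12]  -> 2 point(s)
  x = 9: RHS = 9, y in [3, 10]  -> 2 point(s)
  x = 12: RHS = 4, y in [2, 11]  -> 2 point(s)
Affine points: 14. Add the point at infinity: total = 15.

#E(F_13) = 15


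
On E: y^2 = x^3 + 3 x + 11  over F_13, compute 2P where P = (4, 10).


Doubling: s = (3 x1^2 + a) / (2 y1)
s = (3*4^2 + 3) / (2*10) mod 13 = 11
x3 = s^2 - 2 x1 mod 13 = 11^2 - 2*4 = 9
y3 = s (x1 - x3) - y1 mod 13 = 11 * (4 - 9) - 10 = 0

2P = (9, 0)


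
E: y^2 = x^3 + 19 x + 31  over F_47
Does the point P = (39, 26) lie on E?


Check whether y^2 = x^3 + 19 x + 31 (mod 47) for (x, y) = (39, 26).
LHS: y^2 = 26^2 mod 47 = 18
RHS: x^3 + 19 x + 31 = 39^3 + 19*39 + 31 mod 47 = 25
LHS != RHS

No, not on the curve


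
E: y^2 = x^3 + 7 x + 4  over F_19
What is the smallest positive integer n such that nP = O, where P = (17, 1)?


Compute successive multiples of P until we hit O:
  1P = (17, 1)
  2P = (4, 18)
  3P = (15, 11)
  4P = (12, 12)
  5P = (7, 15)
  6P = (0, 17)
  7P = (9, 6)
  8P = (2, 11)
  ... (continuing to 19P)
  19P = O

ord(P) = 19


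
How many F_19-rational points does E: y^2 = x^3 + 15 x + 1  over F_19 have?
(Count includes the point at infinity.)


For each x in F_19, count y with y^2 = x^3 + 15 x + 1 mod 19:
  x = 0: RHS = 1, y in [1, 18]  -> 2 point(s)
  x = 1: RHS = 17, y in [6, 13]  -> 2 point(s)
  x = 2: RHS = 1, y in [1, 18]  -> 2 point(s)
  x = 3: RHS = 16, y in [4, 15]  -> 2 point(s)
  x = 4: RHS = 11, y in [7, 12]  -> 2 point(s)
  x = 5: RHS = 11, y in [7, 12]  -> 2 point(s)
  x = 8: RHS = 6, y in [5, 14]  -> 2 point(s)
  x = 10: RHS = 11, y in [7, 12]  -> 2 point(s)
  x = 12: RHS = 9, y in [3, 16]  -> 2 point(s)
  x = 16: RHS = 5, y in [9, 10]  -> 2 point(s)
  x = 17: RHS = 1, y in [1, 18]  -> 2 point(s)
  x = 18: RHS = 4, y in [2, 17]  -> 2 point(s)
Affine points: 24. Add the point at infinity: total = 25.

#E(F_19) = 25


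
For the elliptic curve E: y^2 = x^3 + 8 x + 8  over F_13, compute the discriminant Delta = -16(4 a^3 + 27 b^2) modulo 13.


4 a^3 + 27 b^2 = 4*8^3 + 27*8^2 = 2048 + 1728 = 3776
Delta = -16 * (3776) = -60416
Delta mod 13 = 8

Delta = 8 (mod 13)


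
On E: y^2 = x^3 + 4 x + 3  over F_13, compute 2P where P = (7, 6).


k = 2 = 10_2 (binary, LSB first: 01)
Double-and-add from P = (7, 6):
  bit 0 = 0: acc unchanged = O
  bit 1 = 1: acc = O + (11, 0) = (11, 0)

2P = (11, 0)


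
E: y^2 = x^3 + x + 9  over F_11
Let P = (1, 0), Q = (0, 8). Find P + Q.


P != Q, so use the chord formula.
s = (y2 - y1) / (x2 - x1) = (8) / (10) mod 11 = 3
x3 = s^2 - x1 - x2 mod 11 = 3^2 - 1 - 0 = 8
y3 = s (x1 - x3) - y1 mod 11 = 3 * (1 - 8) - 0 = 1

P + Q = (8, 1)


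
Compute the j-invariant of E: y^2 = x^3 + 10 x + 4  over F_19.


Delta = -16(4 a^3 + 27 b^2) mod 19 = 15
-1728 * (4 a)^3 = -1728 * (4*10)^3 mod 19 = 8
j = 8 * 15^(-1) mod 19 = 17

j = 17 (mod 19)


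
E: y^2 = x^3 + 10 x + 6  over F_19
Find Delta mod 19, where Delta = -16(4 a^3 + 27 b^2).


4 a^3 + 27 b^2 = 4*10^3 + 27*6^2 = 4000 + 972 = 4972
Delta = -16 * (4972) = -79552
Delta mod 19 = 1

Delta = 1 (mod 19)


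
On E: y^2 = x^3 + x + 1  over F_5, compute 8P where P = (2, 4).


k = 8 = 1000_2 (binary, LSB first: 0001)
Double-and-add from P = (2, 4):
  bit 0 = 0: acc unchanged = O
  bit 1 = 0: acc unchanged = O
  bit 2 = 0: acc unchanged = O
  bit 3 = 1: acc = O + (2, 1) = (2, 1)

8P = (2, 1)


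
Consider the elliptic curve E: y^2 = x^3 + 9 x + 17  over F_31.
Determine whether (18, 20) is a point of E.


Check whether y^2 = x^3 + 9 x + 17 (mod 31) for (x, y) = (18, 20).
LHS: y^2 = 20^2 mod 31 = 28
RHS: x^3 + 9 x + 17 = 18^3 + 9*18 + 17 mod 31 = 28
LHS = RHS

Yes, on the curve


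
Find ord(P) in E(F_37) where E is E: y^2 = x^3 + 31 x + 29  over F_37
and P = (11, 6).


Compute successive multiples of P until we hit O:
  1P = (11, 6)
  2P = (19, 15)
  3P = (10, 9)
  4P = (25, 36)
  5P = (29, 3)
  6P = (33, 10)
  7P = (23, 12)
  8P = (31, 21)
  ... (continuing to 22P)
  22P = O

ord(P) = 22


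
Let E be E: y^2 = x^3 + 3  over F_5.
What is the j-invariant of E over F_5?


Delta = -16(4 a^3 + 27 b^2) mod 5 = 2
-1728 * (4 a)^3 = -1728 * (4*0)^3 mod 5 = 0
j = 0 * 2^(-1) mod 5 = 0

j = 0 (mod 5)


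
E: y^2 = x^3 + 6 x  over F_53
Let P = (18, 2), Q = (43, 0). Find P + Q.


P != Q, so use the chord formula.
s = (y2 - y1) / (x2 - x1) = (51) / (25) mod 53 = 19
x3 = s^2 - x1 - x2 mod 53 = 19^2 - 18 - 43 = 35
y3 = s (x1 - x3) - y1 mod 53 = 19 * (18 - 35) - 2 = 46

P + Q = (35, 46)


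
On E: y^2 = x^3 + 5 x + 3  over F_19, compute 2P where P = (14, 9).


Doubling: s = (3 x1^2 + a) / (2 y1)
s = (3*14^2 + 5) / (2*9) mod 19 = 15
x3 = s^2 - 2 x1 mod 19 = 15^2 - 2*14 = 7
y3 = s (x1 - x3) - y1 mod 19 = 15 * (14 - 7) - 9 = 1

2P = (7, 1)


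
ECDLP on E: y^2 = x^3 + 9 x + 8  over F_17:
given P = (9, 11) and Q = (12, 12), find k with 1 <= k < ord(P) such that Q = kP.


Enumerate multiples of P until we hit Q = (12, 12):
  1P = (9, 11)
  2P = (15, 13)
  3P = (12, 5)
  4P = (0, 5)
  5P = (16, 7)
  6P = (1, 16)
  7P = (5, 12)
  8P = (2, 0)
  9P = (5, 5)
  10P = (1, 1)
  11P = (16, 10)
  12P = (0, 12)
  13P = (12, 12)
Match found at i = 13.

k = 13


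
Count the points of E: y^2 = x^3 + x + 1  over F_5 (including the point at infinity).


For each x in F_5, count y with y^2 = x^3 + 1 x + 1 mod 5:
  x = 0: RHS = 1, y in [1, 4]  -> 2 point(s)
  x = 2: RHS = 1, y in [1, 4]  -> 2 point(s)
  x = 3: RHS = 1, y in [1, 4]  -> 2 point(s)
  x = 4: RHS = 4, y in [2, 3]  -> 2 point(s)
Affine points: 8. Add the point at infinity: total = 9.

#E(F_5) = 9


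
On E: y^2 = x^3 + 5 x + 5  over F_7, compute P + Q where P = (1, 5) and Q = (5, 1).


P != Q, so use the chord formula.
s = (y2 - y1) / (x2 - x1) = (3) / (4) mod 7 = 6
x3 = s^2 - x1 - x2 mod 7 = 6^2 - 1 - 5 = 2
y3 = s (x1 - x3) - y1 mod 7 = 6 * (1 - 2) - 5 = 3

P + Q = (2, 3)


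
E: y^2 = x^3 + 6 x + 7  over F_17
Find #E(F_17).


For each x in F_17, count y with y^2 = x^3 + 6 x + 7 mod 17:
  x = 3: RHS = 1, y in [1, 16]  -> 2 point(s)
  x = 5: RHS = 9, y in [3, 14]  -> 2 point(s)
  x = 6: RHS = 4, y in [2, 15]  -> 2 point(s)
  x = 7: RHS = 1, y in [1, 16]  -> 2 point(s)
  x = 9: RHS = 8, y in [5, 12]  -> 2 point(s)
  x = 10: RHS = 13, y in [8, 9]  -> 2 point(s)
  x = 13: RHS = 4, y in [2, 15]  -> 2 point(s)
  x = 14: RHS = 13, y in [8, 9]  -> 2 point(s)
  x = 15: RHS = 4, y in [2, 15]  -> 2 point(s)
  x = 16: RHS = 0, y in [0]  -> 1 point(s)
Affine points: 19. Add the point at infinity: total = 20.

#E(F_17) = 20
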